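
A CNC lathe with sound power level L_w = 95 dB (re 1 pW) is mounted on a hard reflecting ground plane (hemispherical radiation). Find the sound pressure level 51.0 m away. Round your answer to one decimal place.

52.9 dB

L_p = L_w − 10·log₁₀(2π·r²) with r = 51.0 m.
2π·r² = 1.634e+04 m², 10·log₁₀ of that is 42.133 dB.
L_p = 95 − 42.133 = 52.87 dB.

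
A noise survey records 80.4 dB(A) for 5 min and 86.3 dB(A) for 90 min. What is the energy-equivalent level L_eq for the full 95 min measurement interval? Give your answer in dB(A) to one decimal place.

86.1 dB(A)

L_eq = 10·log₁₀[(1/T)·Σ tᵢ·10^(Lᵢ/10)] with T = 95 min.
Σ tᵢ·10^(Lᵢ/10) = 5·10^(80.4/10) + 90·10^(86.3/10) = 3.894e+10.
L_eq = 10·log₁₀(3.894e+10/95) = 86.13 dB(A).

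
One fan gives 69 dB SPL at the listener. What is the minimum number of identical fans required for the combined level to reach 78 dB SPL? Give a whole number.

8

Need L₁ + 10·log₁₀ N ≥ 78, i.e. log₁₀ N ≥ 0.90.
N ≥ 10^(9.0/10) = 7.943, so N = 8.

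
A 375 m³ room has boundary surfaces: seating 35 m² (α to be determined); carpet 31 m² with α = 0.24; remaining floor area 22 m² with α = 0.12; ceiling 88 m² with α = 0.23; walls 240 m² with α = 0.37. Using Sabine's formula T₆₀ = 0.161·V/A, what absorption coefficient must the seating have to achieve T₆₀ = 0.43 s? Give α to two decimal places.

Required total absorption A = 0.161·375/0.43 = 140.41 m².
Absorption from the other surfaces = 31·0.24 + 22·0.12 + 88·0.23 + 240·0.37 = 119.12 m², so the seating must supply 21.29 m² over 35 m².
α = 21.29/35 = 0.608.

0.61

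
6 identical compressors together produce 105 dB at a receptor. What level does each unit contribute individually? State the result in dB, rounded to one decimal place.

97.2 dB

Dividing the total intensity by 6 lowers the level by 10·log₁₀ 6 = 7.782 dB: L₁ = 105 − 7.782.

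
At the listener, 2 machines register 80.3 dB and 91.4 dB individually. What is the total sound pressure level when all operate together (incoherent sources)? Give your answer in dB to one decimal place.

For uncorrelated sources the intensities add, so convert each level to linear form, sum, and take 10·log₁₀ of the total.
Σ 10^(L/10) = 10^(80.3/10) + 10^(91.4/10) = 1.488e+09.
L_total = 10·log₁₀(1.488e+09) = 91.72 dB.

91.7 dB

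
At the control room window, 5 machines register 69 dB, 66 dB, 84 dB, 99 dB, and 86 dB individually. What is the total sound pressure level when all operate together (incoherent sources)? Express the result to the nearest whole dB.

For uncorrelated sources the intensities add, so convert each level to linear form, sum, and take 10·log₁₀ of the total.
Σ 10^(L/10) = 10^(69/10) + 10^(66/10) + 10^(84/10) + 10^(99/10) + 10^(86/10) = 8.605e+09.
L_total = 10·log₁₀(8.605e+09) = 99.35 dB.

99 dB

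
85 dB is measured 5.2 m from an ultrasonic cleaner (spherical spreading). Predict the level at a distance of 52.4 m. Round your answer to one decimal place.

Spherical spreading from a point source gives a 20·log₁₀(r₂/r₁) drop.
L₂ = 85 − 20·log₁₀(52.4/5.2) = 85 − 20.067 = 64.93 dB.

64.9 dB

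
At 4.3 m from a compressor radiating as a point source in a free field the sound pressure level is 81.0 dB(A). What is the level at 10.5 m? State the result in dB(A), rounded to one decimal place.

Point-source attenuation: ΔL = 20·log₁₀(r₂/r₁) = 20·log₁₀(10.5/4.3) = 7.754 dB.
L₂ = 81.0 − 20·log₁₀(10.5/4.3) = 81.0 − 7.754 = 73.25 dB(A).

73.2 dB(A)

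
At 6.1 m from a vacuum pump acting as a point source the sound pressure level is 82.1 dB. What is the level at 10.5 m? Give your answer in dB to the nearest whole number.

Point-source attenuation: ΔL = 20·log₁₀(r₂/r₁) = 20·log₁₀(10.5/6.1) = 4.717 dB.
L₂ = 82.1 − 20·log₁₀(10.5/6.1) = 82.1 − 4.717 = 77.38 dB.

77 dB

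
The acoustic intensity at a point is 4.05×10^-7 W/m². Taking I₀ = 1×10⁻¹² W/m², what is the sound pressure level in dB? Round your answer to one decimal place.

L = 10·log₁₀(I/I₀) = 10·log₁₀(4.05×10^-7/10⁻¹²) = 10·log₁₀(4.05×10^5).
L = 10·(0.6075 + 5) = 56.07 dB.

56.1 dB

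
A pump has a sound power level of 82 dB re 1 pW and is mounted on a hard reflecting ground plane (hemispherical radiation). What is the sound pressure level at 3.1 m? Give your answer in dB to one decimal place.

The power spreads over a hemisphere of area 2π·r², so L_p = L_w − 10·log₁₀(2π·r²).
2π·r² = 60.38 m², 10·log₁₀ of that is 17.809 dB.
L_p = 82 − 17.809 = 64.19 dB.

64.2 dB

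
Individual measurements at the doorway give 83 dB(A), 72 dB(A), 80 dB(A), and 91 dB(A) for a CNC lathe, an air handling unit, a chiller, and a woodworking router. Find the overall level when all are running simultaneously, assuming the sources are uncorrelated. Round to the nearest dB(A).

92 dB(A)

Incoherent sources combine by intensity addition: L_total = 10·log₁₀(Σ 10^(L_i/10)).
Σ 10^(L/10) = 10^(83/10) + 10^(72/10) + 10^(80/10) + 10^(91/10) = 1.574e+09.
L_total = 10·log₁₀(1.574e+09) = 91.97 dB(A).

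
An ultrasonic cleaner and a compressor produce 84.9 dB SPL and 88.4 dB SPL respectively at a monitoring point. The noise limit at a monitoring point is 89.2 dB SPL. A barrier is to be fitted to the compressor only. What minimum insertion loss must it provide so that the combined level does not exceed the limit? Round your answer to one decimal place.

1.2 dB

Everything except the compressor sums to 10^(84.9/10) = 3.090e+08 in linear terms, 84.90 dB SPL.
To meet 89.2 dB SPL overall, the treated compressor may contribute at most 10^(89.2/10) − 3.090e+08 = 5.227e+08, i.e. 87.18 dB SPL.
Required insertion loss = 88.4 − 87.18 = 1.22 dB.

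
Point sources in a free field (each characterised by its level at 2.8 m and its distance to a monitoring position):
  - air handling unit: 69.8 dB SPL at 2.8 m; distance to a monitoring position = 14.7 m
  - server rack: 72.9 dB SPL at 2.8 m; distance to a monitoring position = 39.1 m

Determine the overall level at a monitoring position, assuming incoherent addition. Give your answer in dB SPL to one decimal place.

56.5 dB SPL

Propagate each source to the receiver with L = L_ref − 20·log₁₀(r/r_ref), then add intensities.
air handling unit: 69.8 − 20·log₁₀(14.7/2.8) = 69.8 − 14.40 = 55.40 dB SPL.
server rack: 72.9 − 20·log₁₀(39.1/2.8) = 72.9 − 22.90 = 50.00 dB SPL.
Σ 10^(L/10) = 4.465e+05 → L_total = 10·log₁₀(4.465e+05) = 56.50 dB SPL.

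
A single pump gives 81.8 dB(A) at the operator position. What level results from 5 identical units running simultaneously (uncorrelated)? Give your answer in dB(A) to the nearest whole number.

89 dB(A)

N identical incoherent sources raise the level by 10·log₁₀ N.
L_total = 81.8 + 10·log₁₀(5) = 81.8 + 6.990 = 88.79 dB(A).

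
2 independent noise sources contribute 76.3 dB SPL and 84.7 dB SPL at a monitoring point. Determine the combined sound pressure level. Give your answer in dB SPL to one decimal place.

For uncorrelated sources the intensities add, so convert each level to linear form, sum, and take 10·log₁₀ of the total.
Σ 10^(L/10) = 10^(76.3/10) + 10^(84.7/10) = 3.378e+08.
L_total = 10·log₁₀(3.378e+08) = 85.29 dB SPL.

85.3 dB SPL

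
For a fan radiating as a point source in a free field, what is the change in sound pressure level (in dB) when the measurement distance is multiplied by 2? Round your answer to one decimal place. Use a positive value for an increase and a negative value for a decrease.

A point source loses 6 dB per doubling of distance; generally ΔL = −20·log₁₀(r₂/r₁).
ΔL = −20·log₁₀(2) = -6.02 dB.

-6.0 dB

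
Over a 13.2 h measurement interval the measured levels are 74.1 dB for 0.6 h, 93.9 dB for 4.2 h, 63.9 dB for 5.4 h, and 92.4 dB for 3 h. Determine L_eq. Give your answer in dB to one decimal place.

90.7 dB

L_eq = 10·log₁₀[(1/T)·Σ tᵢ·10^(Lᵢ/10)] with T = 13.2 h.
Σ tᵢ·10^(Lᵢ/10) = 0.6·10^(74.1/10) + 4.2·10^(93.9/10) + 5.4·10^(63.9/10) + 3·10^(92.4/10) = 1.555e+10.
L_eq = 10·log₁₀(1.555e+10/13.2) = 90.71 dB.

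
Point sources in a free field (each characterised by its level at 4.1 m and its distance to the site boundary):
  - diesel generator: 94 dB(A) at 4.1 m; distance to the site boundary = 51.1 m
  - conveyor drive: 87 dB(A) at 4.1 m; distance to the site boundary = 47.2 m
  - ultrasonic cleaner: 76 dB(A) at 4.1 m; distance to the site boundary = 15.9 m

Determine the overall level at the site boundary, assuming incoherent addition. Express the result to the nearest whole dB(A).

Apply inverse-square spreading to bring every level to the receiver, then sum 10^(L/10).
diesel generator: 94 − 20·log₁₀(51.1/4.1) = 94 − 21.91 = 72.09 dB(A).
conveyor drive: 87 − 20·log₁₀(47.2/4.1) = 87 − 21.22 = 65.78 dB(A).
ultrasonic cleaner: 76 − 20·log₁₀(15.9/4.1) = 76 − 11.77 = 64.23 dB(A).
Σ 10^(L/10) = 2.260e+07 → L_total = 10·log₁₀(2.260e+07) = 73.54 dB(A).

74 dB(A)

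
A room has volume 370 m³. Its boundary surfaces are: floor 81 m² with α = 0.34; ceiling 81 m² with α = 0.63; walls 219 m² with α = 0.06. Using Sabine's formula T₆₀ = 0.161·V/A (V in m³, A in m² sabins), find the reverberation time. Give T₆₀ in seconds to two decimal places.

0.65 s

A = Σ Sᵢαᵢ = 81·0.34 + 81·0.63 + 219·0.06 = 91.71 m².
T₆₀ = 0.161 × 370 / 91.71 = 0.650 s.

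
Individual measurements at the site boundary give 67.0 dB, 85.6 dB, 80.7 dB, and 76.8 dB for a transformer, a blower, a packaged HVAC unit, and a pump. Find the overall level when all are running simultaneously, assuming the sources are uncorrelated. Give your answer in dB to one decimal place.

Incoherent sources combine by intensity addition: L_total = 10·log₁₀(Σ 10^(L_i/10)).
Σ 10^(L/10) = 10^(67.0/10) + 10^(85.6/10) + 10^(80.7/10) + 10^(76.8/10) = 5.334e+08.
L_total = 10·log₁₀(5.334e+08) = 87.27 dB.

87.3 dB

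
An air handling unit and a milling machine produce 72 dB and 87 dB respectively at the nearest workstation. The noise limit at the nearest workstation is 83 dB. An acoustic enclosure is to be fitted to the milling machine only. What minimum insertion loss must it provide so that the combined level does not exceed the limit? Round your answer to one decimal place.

The untreated sources together contribute 10^(72/10) = 1.585e+07, i.e. 72.00 dB.
The limit corresponds to 10^(83/10) = 1.995e+08; subtracting the fixed part leaves 1.837e+08 for the milling machine, i.e. 82.64 dB.
Required insertion loss = 87 − 82.64 = 4.36 dB.

4.4 dB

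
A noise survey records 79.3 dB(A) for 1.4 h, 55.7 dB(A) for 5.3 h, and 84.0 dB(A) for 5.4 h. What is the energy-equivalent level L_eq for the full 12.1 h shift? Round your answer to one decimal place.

80.9 dB(A)

L_eq = 10·log₁₀[(1/T)·Σ tᵢ·10^(Lᵢ/10)] with T = 12.1 h.
Σ tᵢ·10^(Lᵢ/10) = 1.4·10^(79.3/10) + 5.3·10^(55.7/10) + 5.4·10^(84.0/10) = 1.478e+09.
L_eq = 10·log₁₀(1.478e+09/12.1) = 80.87 dB(A).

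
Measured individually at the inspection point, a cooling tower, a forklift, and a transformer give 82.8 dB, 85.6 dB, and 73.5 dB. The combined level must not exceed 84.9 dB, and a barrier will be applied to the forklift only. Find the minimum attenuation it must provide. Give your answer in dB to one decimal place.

The untreated sources together contribute 10^(82.8/10) + 10^(73.5/10) = 2.129e+08, i.e. 83.28 dB.
To meet 84.9 dB overall, the treated forklift may contribute at most 10^(84.9/10) − 2.129e+08 = 9.610e+07, i.e. 79.83 dB.
Required insertion loss = 85.6 − 79.83 = 5.77 dB.

5.8 dB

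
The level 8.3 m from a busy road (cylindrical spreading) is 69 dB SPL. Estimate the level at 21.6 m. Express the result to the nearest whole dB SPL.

65 dB SPL

Cylindrical spreading from a line source gives a 10·log₁₀(r₂/r₁) drop.
L₂ = 69 − 10·log₁₀(21.6/8.3) = 69 − 4.154 = 64.85 dB SPL.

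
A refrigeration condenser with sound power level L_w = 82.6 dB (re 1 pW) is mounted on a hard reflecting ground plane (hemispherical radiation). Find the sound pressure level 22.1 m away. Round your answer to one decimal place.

L_p = L_w − 10·log₁₀(2π·r²) with r = 22.1 m.
2π·r² = 3069 m², 10·log₁₀ of that is 34.870 dB.
L_p = 82.6 − 34.870 = 47.73 dB.

47.7 dB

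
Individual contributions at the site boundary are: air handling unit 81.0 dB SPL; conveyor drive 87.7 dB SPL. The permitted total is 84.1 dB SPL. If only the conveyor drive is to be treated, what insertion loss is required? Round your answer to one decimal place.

6.5 dB

Fixed contribution from the other source: Σ 10^(L/10) = 10^(81.0/10) = 1.259e+08 (81.00 dB SPL).
The limit corresponds to 10^(84.1/10) = 2.570e+08; subtracting the fixed part leaves 1.311e+08 for the conveyor drive, i.e. 81.18 dB SPL.
So the conveyor drive must be reduced from 87.7 to 81.18 dB SPL: IL = 6.52 dB.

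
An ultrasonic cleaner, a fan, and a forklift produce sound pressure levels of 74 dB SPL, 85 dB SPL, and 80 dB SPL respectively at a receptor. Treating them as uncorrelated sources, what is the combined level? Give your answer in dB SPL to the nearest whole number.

Incoherent sources combine by intensity addition: L_total = 10·log₁₀(Σ 10^(L_i/10)).
Σ 10^(L/10) = 10^(74/10) + 10^(85/10) + 10^(80/10) = 4.413e+08.
L_total = 10·log₁₀(4.413e+08) = 86.45 dB SPL.

86 dB SPL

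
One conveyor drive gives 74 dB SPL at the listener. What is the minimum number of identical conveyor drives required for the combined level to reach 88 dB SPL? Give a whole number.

N identical sources give L₁ + 10·log₁₀ N, so require 10·log₁₀ N ≥ 88 − 74 = 14.0 dB.
N ≥ 10^(14.0/10) = 25.119, so N = 26.

26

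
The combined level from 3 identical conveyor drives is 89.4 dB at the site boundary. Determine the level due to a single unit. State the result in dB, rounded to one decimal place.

3 equal contributions raise the level by 10·log₁₀ 3 = 4.771 dB, so each unit alone gives 89.4 − 4.771.

84.6 dB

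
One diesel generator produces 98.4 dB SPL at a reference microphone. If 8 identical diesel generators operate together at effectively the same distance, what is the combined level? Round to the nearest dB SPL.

107 dB SPL

With 8 equal, uncorrelated contributions the intensity is 8× that of one unit, giving a rise of 10·log₁₀ 8.
L_total = 98.4 + 10·log₁₀(8) = 98.4 + 9.031 = 107.43 dB SPL.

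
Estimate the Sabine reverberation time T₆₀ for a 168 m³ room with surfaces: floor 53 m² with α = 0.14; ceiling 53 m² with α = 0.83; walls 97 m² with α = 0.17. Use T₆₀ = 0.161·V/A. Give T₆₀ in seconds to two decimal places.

0.40 s

A = Σ Sᵢαᵢ = 53·0.14 + 53·0.83 + 97·0.17 = 67.90 m².
T₆₀ = 0.161·V/A = 0.161·168/67.90 = 0.398 s.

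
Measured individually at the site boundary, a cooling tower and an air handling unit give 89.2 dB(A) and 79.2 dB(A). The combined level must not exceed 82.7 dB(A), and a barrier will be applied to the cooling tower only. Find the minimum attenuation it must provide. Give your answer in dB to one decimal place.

Everything except the cooling tower sums to 10^(79.2/10) = 8.318e+07 in linear terms, 79.20 dB(A).
To meet 82.7 dB(A) overall, the treated cooling tower may contribute at most 10^(82.7/10) − 8.318e+07 = 1.030e+08, i.e. 80.13 dB(A).
Required insertion loss = 89.2 − 80.13 = 9.07 dB.

9.1 dB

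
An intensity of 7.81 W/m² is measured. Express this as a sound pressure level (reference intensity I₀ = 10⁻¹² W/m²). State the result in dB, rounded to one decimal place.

L = 10·log₁₀(I/I₀) = 10·log₁₀(7.81/10⁻¹²) = 10·log₁₀(7.81×10^12).
L = 10·(0.8927 + 12) = 128.93 dB.

128.9 dB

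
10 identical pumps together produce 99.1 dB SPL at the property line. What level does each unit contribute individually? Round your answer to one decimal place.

89.1 dB SPL

Dividing the total intensity by 10 lowers the level by 10·log₁₀ 10 = 10.000 dB: L₁ = 99.1 − 10.000.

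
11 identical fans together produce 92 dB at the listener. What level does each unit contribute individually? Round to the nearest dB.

For N identical incoherent sources L_total = L₁ + 10·log₁₀ N, so L₁ = 92 − 10·log₁₀(11) = 92 − 10.414.

82 dB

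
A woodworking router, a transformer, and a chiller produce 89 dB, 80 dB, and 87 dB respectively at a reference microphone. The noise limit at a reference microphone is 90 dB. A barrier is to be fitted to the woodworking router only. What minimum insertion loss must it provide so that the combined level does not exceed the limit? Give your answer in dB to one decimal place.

3.0 dB

The untreated sources together contribute 10^(80/10) + 10^(87/10) = 6.012e+08, i.e. 87.79 dB.
The limit corresponds to 10^(90/10) = 1.000e+09; subtracting the fixed part leaves 3.988e+08 for the woodworking router, i.e. 86.01 dB.
So the woodworking router must be reduced from 89 to 86.01 dB: IL = 2.99 dB.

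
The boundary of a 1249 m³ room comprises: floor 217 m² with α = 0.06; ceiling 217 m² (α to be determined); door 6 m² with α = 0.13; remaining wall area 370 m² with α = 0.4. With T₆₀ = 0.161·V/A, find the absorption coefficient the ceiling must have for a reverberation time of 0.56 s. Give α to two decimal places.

A = 0.161·V/T₆₀ = 0.161·1249/0.56 = 359.09 m² sabins.
Absorption from the other surfaces = 217·0.06 + 6·0.13 + 370·0.4 = 161.80 m², so the ceiling must supply 197.29 m² over 217 m².
α = 197.29/217 = 0.909.

0.91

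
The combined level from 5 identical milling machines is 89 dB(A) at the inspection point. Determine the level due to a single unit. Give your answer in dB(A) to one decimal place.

For N identical incoherent sources L_total = L₁ + 10·log₁₀ N, so L₁ = 89 − 10·log₁₀(5) = 89 − 6.990.

82.0 dB(A)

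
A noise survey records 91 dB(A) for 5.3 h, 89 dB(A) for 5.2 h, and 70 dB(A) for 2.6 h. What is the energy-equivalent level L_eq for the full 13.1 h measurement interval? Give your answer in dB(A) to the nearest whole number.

The energy average is taken in the linear domain: L_eq = 10·log₁₀[(Σ tᵢ·10^(Lᵢ/10))/T], T = 13.1 h.
Σ tᵢ·10^(Lᵢ/10) = 5.3·10^(91/10) + 5.2·10^(89/10) + 2.6·10^(70/10) = 1.083e+10.
L_eq = 10·log₁₀(1.083e+10/13.1) = 89.17 dB(A).

89 dB(A)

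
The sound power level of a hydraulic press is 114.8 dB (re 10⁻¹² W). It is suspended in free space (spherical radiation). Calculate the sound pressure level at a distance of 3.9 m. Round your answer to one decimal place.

L_p = L_w − 10·log₁₀(4π·r²) with r = 3.9 m.
4π·r² = 191.1 m², 10·log₁₀ of that is 22.813 dB.
L_p = 114.8 − 22.813 = 91.99 dB.

92.0 dB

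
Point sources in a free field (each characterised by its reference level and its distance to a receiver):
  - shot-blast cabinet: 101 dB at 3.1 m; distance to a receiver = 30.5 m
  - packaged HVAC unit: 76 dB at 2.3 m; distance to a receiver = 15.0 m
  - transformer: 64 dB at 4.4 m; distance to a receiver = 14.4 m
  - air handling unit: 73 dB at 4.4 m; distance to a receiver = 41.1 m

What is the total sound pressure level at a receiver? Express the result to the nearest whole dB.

81 dB

Propagate each source to the receiver with L = L_ref − 20·log₁₀(r/r_ref), then add intensities.
shot-blast cabinet: 101 − 20·log₁₀(30.5/3.1) = 101 − 19.86 = 81.14 dB.
packaged HVAC unit: 76 − 20·log₁₀(15.0/2.3) = 76 − 16.29 = 59.71 dB.
transformer: 64 − 20·log₁₀(14.4/4.4) = 64 − 10.30 = 53.70 dB.
air handling unit: 73 − 20·log₁₀(41.1/4.4) = 73 − 19.41 = 53.59 dB.
Σ 10^(L/10) = 1.315e+08 → L_total = 10·log₁₀(1.315e+08) = 81.19 dB.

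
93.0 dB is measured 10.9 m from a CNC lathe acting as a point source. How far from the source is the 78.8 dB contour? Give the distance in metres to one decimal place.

The 14.2 dB drop corresponds to a distance ratio of 10^(14.2/20) for a point source.
r₂ = 10.9·10^((93.0−78.8)/20) = 10.9·10^(14.2/20) = 55.90 m.

55.9 m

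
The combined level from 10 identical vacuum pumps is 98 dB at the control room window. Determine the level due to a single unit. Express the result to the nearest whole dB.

For N identical incoherent sources L_total = L₁ + 10·log₁₀ N, so L₁ = 98 − 10·log₁₀(10) = 98 − 10.000.

88 dB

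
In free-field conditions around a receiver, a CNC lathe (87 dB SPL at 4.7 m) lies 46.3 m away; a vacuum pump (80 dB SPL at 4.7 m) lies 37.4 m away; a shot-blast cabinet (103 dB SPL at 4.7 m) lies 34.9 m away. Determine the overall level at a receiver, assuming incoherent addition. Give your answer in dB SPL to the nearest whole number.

86 dB SPL

First find each source's level at the receiver (point-source: −20·log₁₀(r/r_ref)), then combine on an intensity basis.
CNC lathe: 87 − 20·log₁₀(46.3/4.7) = 87 − 19.87 = 67.13 dB SPL.
vacuum pump: 80 − 20·log₁₀(37.4/4.7) = 80 − 18.02 = 61.98 dB SPL.
shot-blast cabinet: 103 − 20·log₁₀(34.9/4.7) = 103 − 17.41 = 85.59 dB SPL.
Σ 10^(L/10) = 3.686e+08 → L_total = 10·log₁₀(3.686e+08) = 85.67 dB SPL.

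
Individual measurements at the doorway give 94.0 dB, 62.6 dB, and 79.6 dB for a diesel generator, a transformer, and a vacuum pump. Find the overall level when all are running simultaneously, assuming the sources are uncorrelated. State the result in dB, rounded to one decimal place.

94.2 dB

For uncorrelated sources the intensities add, so convert each level to linear form, sum, and take 10·log₁₀ of the total.
Σ 10^(L/10) = 10^(94.0/10) + 10^(62.6/10) + 10^(79.6/10) = 2.605e+09.
L_total = 10·log₁₀(2.605e+09) = 94.16 dB.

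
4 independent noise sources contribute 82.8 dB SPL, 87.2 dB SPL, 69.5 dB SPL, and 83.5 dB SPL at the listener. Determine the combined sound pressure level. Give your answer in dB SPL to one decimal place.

For uncorrelated sources the intensities add, so convert each level to linear form, sum, and take 10·log₁₀ of the total.
Σ 10^(L/10) = 10^(82.8/10) + 10^(87.2/10) + 10^(69.5/10) + 10^(83.5/10) = 9.481e+08.
L_total = 10·log₁₀(9.481e+08) = 89.77 dB SPL.

89.8 dB SPL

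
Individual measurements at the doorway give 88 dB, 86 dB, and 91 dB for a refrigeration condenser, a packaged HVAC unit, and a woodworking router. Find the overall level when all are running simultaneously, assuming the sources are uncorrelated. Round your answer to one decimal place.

Incoherent sources combine by intensity addition: L_total = 10·log₁₀(Σ 10^(L_i/10)).
Σ 10^(L/10) = 10^(88/10) + 10^(86/10) + 10^(91/10) = 2.288e+09.
L_total = 10·log₁₀(2.288e+09) = 93.59 dB.

93.6 dB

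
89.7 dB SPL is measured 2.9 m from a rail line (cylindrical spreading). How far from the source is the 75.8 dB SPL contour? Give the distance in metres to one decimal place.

For a line source L₁ − L₂ = 10·log₁₀(r₂/r₁), so r₂ = r₁·10^((L₁−L₂)/10).
r₂ = 2.9·10^((89.7−75.8)/10) = 2.9·10^(13.9/10) = 71.19 m.

71.2 m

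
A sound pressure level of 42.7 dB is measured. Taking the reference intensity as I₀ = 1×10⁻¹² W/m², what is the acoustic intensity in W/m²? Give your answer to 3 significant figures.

I/I₀ = 10^(42.7/10) = 1.862e+04, so I = 1.862e+04 × 10⁻¹² W/m².

1.86e-08 W/m²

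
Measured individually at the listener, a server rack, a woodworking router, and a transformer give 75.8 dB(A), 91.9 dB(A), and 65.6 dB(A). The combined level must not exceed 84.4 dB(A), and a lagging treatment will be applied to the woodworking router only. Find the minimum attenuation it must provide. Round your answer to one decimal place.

Everything except the woodworking router sums to 10^(75.8/10) + 10^(65.6/10) = 4.165e+07 in linear terms, 76.20 dB(A).
To meet 84.4 dB(A) overall, the treated woodworking router may contribute at most 10^(84.4/10) − 4.165e+07 = 2.338e+08, i.e. 83.69 dB(A).
So the woodworking router must be reduced from 91.9 to 83.69 dB(A): IL = 8.21 dB.

8.2 dB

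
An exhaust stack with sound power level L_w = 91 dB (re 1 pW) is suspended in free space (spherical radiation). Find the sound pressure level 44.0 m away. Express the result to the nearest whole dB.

47 dB

Free-field spherical radiation: L_p = L_w − 10·log₁₀(4π·r²), r = 44.0 m.
4π·r² = 2.433e+04 m², 10·log₁₀ of that is 43.861 dB.
L_p = 91 − 43.861 = 47.14 dB.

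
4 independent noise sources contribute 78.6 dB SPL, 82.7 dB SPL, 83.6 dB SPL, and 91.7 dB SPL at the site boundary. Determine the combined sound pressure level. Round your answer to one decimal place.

For uncorrelated sources the intensities add, so convert each level to linear form, sum, and take 10·log₁₀ of the total.
Σ 10^(L/10) = 10^(78.6/10) + 10^(82.7/10) + 10^(83.6/10) + 10^(91.7/10) = 1.967e+09.
L_total = 10·log₁₀(1.967e+09) = 92.94 dB SPL.

92.9 dB SPL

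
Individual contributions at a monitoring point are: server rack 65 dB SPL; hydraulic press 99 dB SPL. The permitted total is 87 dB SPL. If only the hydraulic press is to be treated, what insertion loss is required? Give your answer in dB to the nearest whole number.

The untreated sources together contribute 10^(65/10) = 3.162e+06, i.e. 65.00 dB SPL.
The limit corresponds to 10^(87/10) = 5.012e+08; subtracting the fixed part leaves 4.980e+08 for the hydraulic press, i.e. 86.97 dB SPL.
Required insertion loss = 99 − 86.97 = 12.03 dB.

12 dB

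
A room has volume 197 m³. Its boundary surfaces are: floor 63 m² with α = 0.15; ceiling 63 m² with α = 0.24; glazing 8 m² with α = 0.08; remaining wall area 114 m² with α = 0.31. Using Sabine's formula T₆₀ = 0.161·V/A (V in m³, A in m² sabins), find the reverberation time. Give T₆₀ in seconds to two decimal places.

Total absorption A = 63·0.15 + 63·0.24 + 8·0.08 + 114·0.31 = 60.55 m² sabins.
T₆₀ = 0.161 × 197 / 60.55 = 0.524 s.

0.52 s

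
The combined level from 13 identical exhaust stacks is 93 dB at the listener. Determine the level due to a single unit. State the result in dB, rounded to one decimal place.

For N identical incoherent sources L_total = L₁ + 10·log₁₀ N, so L₁ = 93 − 10·log₁₀(13) = 93 − 11.139.

81.9 dB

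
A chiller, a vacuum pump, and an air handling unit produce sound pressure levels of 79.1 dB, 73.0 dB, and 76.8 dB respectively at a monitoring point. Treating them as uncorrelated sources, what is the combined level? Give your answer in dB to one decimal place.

Incoherent sources combine by intensity addition: L_total = 10·log₁₀(Σ 10^(L_i/10)).
Σ 10^(L/10) = 10^(79.1/10) + 10^(73.0/10) + 10^(76.8/10) = 1.491e+08.
L_total = 10·log₁₀(1.491e+08) = 81.73 dB.

81.7 dB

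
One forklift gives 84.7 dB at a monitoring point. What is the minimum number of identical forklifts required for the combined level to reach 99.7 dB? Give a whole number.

32

N identical sources give L₁ + 10·log₁₀ N, so require 10·log₁₀ N ≥ 99.7 − 84.7 = 15.0 dB.
N ≥ 10^(15.0/10) = 31.623, so N = 32.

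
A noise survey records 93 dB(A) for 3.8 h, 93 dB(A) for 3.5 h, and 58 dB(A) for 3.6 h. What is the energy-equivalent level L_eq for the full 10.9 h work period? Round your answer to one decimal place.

91.3 dB(A)

L_eq = 10·log₁₀[(1/T)·Σ tᵢ·10^(Lᵢ/10)] with T = 10.9 h.
Σ tᵢ·10^(Lᵢ/10) = 3.8·10^(93/10) + 3.5·10^(93/10) + 3.6·10^(58/10) = 1.457e+10.
L_eq = 10·log₁₀(1.457e+10/10.9) = 91.26 dB(A).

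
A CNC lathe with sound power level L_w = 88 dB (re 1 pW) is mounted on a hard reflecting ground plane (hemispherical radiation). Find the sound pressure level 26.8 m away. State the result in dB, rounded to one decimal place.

51.5 dB

Free-field hemispherical radiation: L_p = L_w − 10·log₁₀(2π·r²), r = 26.8 m.
2π·r² = 4513 m², 10·log₁₀ of that is 36.544 dB.
L_p = 88 − 36.544 = 51.46 dB.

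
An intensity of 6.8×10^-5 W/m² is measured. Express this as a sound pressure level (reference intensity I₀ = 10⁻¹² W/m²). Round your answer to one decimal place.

78.3 dB

L = 10·log₁₀(I/I₀) = 10·log₁₀(6.8×10^-5/10⁻¹²) = 10·log₁₀(6.8×10^7).
L = 10·(0.8325 + 7) = 78.33 dB.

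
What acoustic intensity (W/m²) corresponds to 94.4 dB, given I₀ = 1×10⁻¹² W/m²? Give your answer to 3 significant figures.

0.00275 W/m²

I = I₀·10^(L/10) = 10⁻¹² × 10^(94.4/10) = 10^(-2.560).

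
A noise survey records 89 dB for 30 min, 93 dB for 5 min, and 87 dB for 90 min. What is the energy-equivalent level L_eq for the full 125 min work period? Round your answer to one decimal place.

88.0 dB

Weight each interval's intensity by its duration and average over T = 125 min:
Σ tᵢ·10^(Lᵢ/10) = 30·10^(89/10) + 5·10^(93/10) + 90·10^(87/10) = 7.891e+10.
L_eq = 10·log₁₀(7.891e+10/125) = 88.00 dB.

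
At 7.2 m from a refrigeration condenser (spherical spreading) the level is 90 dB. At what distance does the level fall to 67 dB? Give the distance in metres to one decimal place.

For a point source L₁ − L₂ = 20·log₁₀(r₂/r₁), so r₂ = r₁·10^((L₁−L₂)/20).
r₂ = 7.2·10^((90−67)/20) = 7.2·10^(23.0/20) = 101.70 m.

101.7 m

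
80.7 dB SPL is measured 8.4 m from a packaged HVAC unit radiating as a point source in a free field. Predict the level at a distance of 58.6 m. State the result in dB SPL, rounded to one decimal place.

63.8 dB SPL

Point-source attenuation: ΔL = 20·log₁₀(r₂/r₁) = 20·log₁₀(58.6/8.4) = 16.872 dB.
L₂ = 80.7 − 20·log₁₀(58.6/8.4) = 80.7 − 16.872 = 63.83 dB SPL.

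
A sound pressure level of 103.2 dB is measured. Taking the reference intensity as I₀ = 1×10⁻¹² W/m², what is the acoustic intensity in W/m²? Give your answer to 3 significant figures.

0.0209 W/m²

I = I₀·10^(L/10) = 10⁻¹² × 10^(103.2/10) = 10^(-1.680).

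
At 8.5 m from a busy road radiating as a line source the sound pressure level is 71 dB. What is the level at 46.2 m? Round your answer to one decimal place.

Line-source attenuation: ΔL = 10·log₁₀(r₂/r₁) = 10·log₁₀(46.2/8.5) = 7.352 dB.
L₂ = 71 − 10·log₁₀(46.2/8.5) = 71 − 7.352 = 63.65 dB.

63.6 dB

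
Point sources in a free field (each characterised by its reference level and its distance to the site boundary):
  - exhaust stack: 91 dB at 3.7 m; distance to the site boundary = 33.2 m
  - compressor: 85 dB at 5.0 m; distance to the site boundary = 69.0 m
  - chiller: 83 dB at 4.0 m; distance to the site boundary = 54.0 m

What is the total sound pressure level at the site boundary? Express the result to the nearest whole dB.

First find each source's level at the receiver (point-source: −20·log₁₀(r/r_ref)), then combine on an intensity basis.
exhaust stack: 91 − 20·log₁₀(33.2/3.7) = 91 − 19.06 = 71.94 dB.
compressor: 85 − 20·log₁₀(69.0/5.0) = 85 − 22.80 = 62.20 dB.
chiller: 83 − 20·log₁₀(54.0/4.0) = 83 − 22.61 = 60.39 dB.
Σ 10^(L/10) = 1.839e+07 → L_total = 10·log₁₀(1.839e+07) = 72.65 dB.

73 dB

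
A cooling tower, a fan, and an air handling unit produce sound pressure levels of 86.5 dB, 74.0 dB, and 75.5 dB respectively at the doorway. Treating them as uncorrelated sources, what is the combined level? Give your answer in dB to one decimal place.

Incoherent sources combine by intensity addition: L_total = 10·log₁₀(Σ 10^(L_i/10)).
Σ 10^(L/10) = 10^(86.5/10) + 10^(74.0/10) + 10^(75.5/10) = 5.073e+08.
L_total = 10·log₁₀(5.073e+08) = 87.05 dB.

87.1 dB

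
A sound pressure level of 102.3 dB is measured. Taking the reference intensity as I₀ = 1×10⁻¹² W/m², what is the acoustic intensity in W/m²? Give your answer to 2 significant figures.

I/I₀ = 10^(102.3/10) = 1.698e+10, so I = 1.698e+10 × 10⁻¹² W/m².

0.017 W/m²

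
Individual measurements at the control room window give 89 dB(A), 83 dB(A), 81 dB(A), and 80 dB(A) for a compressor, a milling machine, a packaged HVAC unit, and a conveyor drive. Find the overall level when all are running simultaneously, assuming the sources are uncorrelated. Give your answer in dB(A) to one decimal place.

Incoherent sources combine by intensity addition: L_total = 10·log₁₀(Σ 10^(L_i/10)).
Σ 10^(L/10) = 10^(89/10) + 10^(83/10) + 10^(81/10) + 10^(80/10) = 1.220e+09.
L_total = 10·log₁₀(1.220e+09) = 90.86 dB(A).

90.9 dB(A)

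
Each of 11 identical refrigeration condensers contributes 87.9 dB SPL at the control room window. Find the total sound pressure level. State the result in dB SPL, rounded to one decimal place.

98.3 dB SPL

N identical incoherent sources raise the level by 10·log₁₀ N.
L_total = 87.9 + 10·log₁₀(11) = 87.9 + 10.414 = 98.31 dB SPL.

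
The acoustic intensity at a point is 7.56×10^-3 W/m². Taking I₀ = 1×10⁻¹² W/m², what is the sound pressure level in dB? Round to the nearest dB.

L = 10·log₁₀(I/I₀) = 10·log₁₀(7.56×10^-3/10⁻¹²) = 10·log₁₀(7.56×10^9).
L = 10·(0.8785 + 9) = 98.79 dB.

99 dB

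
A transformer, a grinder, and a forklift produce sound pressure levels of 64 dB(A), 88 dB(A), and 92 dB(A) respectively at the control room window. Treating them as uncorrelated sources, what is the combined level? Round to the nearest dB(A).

93 dB(A)

For uncorrelated sources the intensities add, so convert each level to linear form, sum, and take 10·log₁₀ of the total.
Σ 10^(L/10) = 10^(64/10) + 10^(88/10) + 10^(92/10) = 2.218e+09.
L_total = 10·log₁₀(2.218e+09) = 93.46 dB(A).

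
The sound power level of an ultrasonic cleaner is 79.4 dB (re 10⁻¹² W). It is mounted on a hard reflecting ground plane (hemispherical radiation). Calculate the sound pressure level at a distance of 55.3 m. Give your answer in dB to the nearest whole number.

Free-field hemispherical radiation: L_p = L_w − 10·log₁₀(2π·r²), r = 55.3 m.
2π·r² = 1.921e+04 m², 10·log₁₀ of that is 42.836 dB.
L_p = 79.4 − 42.836 = 36.56 dB.

37 dB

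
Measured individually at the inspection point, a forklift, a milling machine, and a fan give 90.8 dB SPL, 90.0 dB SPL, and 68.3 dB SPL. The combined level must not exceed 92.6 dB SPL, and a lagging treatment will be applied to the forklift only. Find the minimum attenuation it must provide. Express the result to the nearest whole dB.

2 dB

Fixed contribution from the other sources: Σ 10^(L/10) = 10^(90.0/10) + 10^(68.3/10) = 1.007e+09 (90.03 dB SPL).
To meet 92.6 dB SPL overall, the treated forklift may contribute at most 10^(92.6/10) − 1.007e+09 = 8.129e+08, i.e. 89.10 dB SPL.
So the forklift must be reduced from 90.8 to 89.10 dB SPL: IL = 1.70 dB.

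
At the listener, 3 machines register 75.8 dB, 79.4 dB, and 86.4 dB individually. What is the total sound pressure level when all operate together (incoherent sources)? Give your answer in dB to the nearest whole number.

For uncorrelated sources the intensities add, so convert each level to linear form, sum, and take 10·log₁₀ of the total.
Σ 10^(L/10) = 10^(75.8/10) + 10^(79.4/10) + 10^(86.4/10) = 5.616e+08.
L_total = 10·log₁₀(5.616e+08) = 87.49 dB.

87 dB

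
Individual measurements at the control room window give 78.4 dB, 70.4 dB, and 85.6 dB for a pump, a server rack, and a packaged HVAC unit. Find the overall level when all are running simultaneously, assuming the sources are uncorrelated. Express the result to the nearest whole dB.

86 dB

For uncorrelated sources the intensities add, so convert each level to linear form, sum, and take 10·log₁₀ of the total.
Σ 10^(L/10) = 10^(78.4/10) + 10^(70.4/10) + 10^(85.6/10) = 4.432e+08.
L_total = 10·log₁₀(4.432e+08) = 86.47 dB.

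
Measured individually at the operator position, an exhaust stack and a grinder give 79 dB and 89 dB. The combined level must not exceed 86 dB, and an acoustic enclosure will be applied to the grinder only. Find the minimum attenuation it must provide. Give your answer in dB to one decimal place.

The untreated sources together contribute 10^(79/10) = 7.943e+07, i.e. 79.00 dB.
To meet 86 dB overall, the treated grinder may contribute at most 10^(86/10) − 7.943e+07 = 3.187e+08, i.e. 85.03 dB.
Required insertion loss = 89 − 85.03 = 3.97 dB.

4.0 dB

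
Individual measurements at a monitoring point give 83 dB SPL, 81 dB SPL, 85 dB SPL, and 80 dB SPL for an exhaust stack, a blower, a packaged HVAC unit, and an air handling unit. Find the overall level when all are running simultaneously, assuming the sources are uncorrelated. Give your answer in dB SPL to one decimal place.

88.7 dB SPL

Incoherent sources combine by intensity addition: L_total = 10·log₁₀(Σ 10^(L_i/10)).
Σ 10^(L/10) = 10^(83/10) + 10^(81/10) + 10^(85/10) + 10^(80/10) = 7.416e+08.
L_total = 10·log₁₀(7.416e+08) = 88.70 dB SPL.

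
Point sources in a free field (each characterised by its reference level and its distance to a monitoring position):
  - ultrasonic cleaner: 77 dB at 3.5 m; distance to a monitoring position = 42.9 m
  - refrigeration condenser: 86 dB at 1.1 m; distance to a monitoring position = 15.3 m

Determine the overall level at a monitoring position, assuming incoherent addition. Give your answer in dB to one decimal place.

Propagate each source to the receiver with L = L_ref − 20·log₁₀(r/r_ref), then add intensities.
ultrasonic cleaner: 77 − 20·log₁₀(42.9/3.5) = 77 − 21.77 = 55.23 dB.
refrigeration condenser: 86 − 20·log₁₀(15.3/1.1) = 86 − 22.87 = 63.13 dB.
Σ 10^(L/10) = 2.391e+06 → L_total = 10·log₁₀(2.391e+06) = 63.79 dB.

63.8 dB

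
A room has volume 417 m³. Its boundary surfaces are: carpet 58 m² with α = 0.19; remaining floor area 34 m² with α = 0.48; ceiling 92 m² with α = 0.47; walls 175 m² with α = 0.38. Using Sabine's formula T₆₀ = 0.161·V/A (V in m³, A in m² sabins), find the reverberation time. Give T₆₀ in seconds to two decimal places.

Summing Sᵢαᵢ: 58·0.19 + 34·0.48 + 92·0.47 + 175·0.38 = 137.08 m².
T₆₀ = 0.161·V/A = 0.161·417/137.08 = 0.490 s.

0.49 s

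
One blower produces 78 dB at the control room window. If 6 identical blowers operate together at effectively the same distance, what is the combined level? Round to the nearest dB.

With 6 equal, uncorrelated contributions the intensity is 6× that of one unit, giving a rise of 10·log₁₀ 6.
L_total = 78 + 10·log₁₀(6) = 78 + 7.782 = 85.78 dB.

86 dB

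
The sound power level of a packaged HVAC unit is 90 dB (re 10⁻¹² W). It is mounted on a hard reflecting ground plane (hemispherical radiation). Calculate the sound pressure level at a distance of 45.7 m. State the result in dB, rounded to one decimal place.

48.8 dB

L_p = L_w − 10·log₁₀(2π·r²) with r = 45.7 m.
2π·r² = 1.312e+04 m², 10·log₁₀ of that is 41.180 dB.
L_p = 90 − 41.180 = 48.82 dB.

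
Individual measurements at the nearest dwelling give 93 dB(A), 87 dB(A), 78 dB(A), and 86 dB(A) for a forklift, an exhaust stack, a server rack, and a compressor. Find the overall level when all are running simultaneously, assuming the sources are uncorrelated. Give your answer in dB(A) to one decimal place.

94.7 dB(A)

For uncorrelated sources the intensities add, so convert each level to linear form, sum, and take 10·log₁₀ of the total.
Σ 10^(L/10) = 10^(93/10) + 10^(87/10) + 10^(78/10) + 10^(86/10) = 2.958e+09.
L_total = 10·log₁₀(2.958e+09) = 94.71 dB(A).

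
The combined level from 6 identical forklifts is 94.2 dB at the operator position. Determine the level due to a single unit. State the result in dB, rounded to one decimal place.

6 equal contributions raise the level by 10·log₁₀ 6 = 7.782 dB, so each unit alone gives 94.2 − 7.782.

86.4 dB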